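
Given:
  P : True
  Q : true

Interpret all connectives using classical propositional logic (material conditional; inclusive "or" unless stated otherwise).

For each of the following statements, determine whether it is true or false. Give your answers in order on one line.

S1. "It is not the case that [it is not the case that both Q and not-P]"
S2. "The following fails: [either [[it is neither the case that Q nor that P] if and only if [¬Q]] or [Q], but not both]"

S1: This is ¬(Q ↑ ¬P).

¬P = ¬T = F
Q ↑ ¬P = T ↑ F = T
¬(Q ↑ ¬P) = ¬T = F
Thus S1 is false.

S2: This is ¬(((Q ↓ P) ↔ ¬Q) ⊕ Q).

Q ↓ P = T ↓ T = F
¬Q = ¬T = F
(Q ↓ P) ↔ ¬Q = F ↔ F = T
((Q ↓ P) ↔ ¬Q) ⊕ Q = T ⊕ T = F
¬(((Q ↓ P) ↔ ¬Q) ⊕ Q) = ¬F = T
Thus S2 is true.

S1 False, S2 True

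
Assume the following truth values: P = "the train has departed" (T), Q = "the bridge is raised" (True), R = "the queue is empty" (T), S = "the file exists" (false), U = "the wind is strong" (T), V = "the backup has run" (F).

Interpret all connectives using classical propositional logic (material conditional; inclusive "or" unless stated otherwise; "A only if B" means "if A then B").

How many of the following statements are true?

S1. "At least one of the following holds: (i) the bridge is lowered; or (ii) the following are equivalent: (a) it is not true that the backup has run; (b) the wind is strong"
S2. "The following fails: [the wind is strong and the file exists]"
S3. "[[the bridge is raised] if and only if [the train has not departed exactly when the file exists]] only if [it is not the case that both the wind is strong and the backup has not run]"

2

S1: Parsed as ¬Q ∨ (¬V ↔ U)

¬Q = ¬T = F
¬V = ¬F = T
¬V ↔ U = T ↔ T = T
¬Q ∨ (¬V ↔ U) = F ∨ T = T
So S1 is true.

S2: Parsed as ¬(U ∧ S)

U ∧ S = T ∧ F = F
¬(U ∧ S) = ¬F = T
Hence S2 is true.

S3: This is (Q ↔ (¬P ↔ S)) → (U ↑ ¬V).

¬P = ¬T = F
¬P ↔ S = F ↔ F = T
Q ↔ (¬P ↔ S) = T ↔ T = T
¬V = ¬F = T
U ↑ ¬V = T ↑ T = F
(Q ↔ (¬P ↔ S)) → (U ↑ ¬V) = T → F = F
Thus S3 is false.

2 of the 3 statements are true (S1, S2).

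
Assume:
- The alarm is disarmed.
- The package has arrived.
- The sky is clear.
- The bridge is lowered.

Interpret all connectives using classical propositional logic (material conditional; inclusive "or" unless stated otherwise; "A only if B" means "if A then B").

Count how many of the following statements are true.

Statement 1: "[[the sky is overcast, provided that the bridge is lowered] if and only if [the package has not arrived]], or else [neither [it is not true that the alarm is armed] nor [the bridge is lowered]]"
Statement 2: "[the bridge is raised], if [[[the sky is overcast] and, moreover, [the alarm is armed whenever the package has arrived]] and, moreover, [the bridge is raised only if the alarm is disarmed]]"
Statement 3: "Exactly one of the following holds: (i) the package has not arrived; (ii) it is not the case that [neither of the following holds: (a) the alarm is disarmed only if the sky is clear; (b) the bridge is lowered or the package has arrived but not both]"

Let S = "the bridge is raised" (False), R = "the sky is overcast" (False), Q = "the package has arrived" (True), P = "the alarm is armed" (False).

Statement 1: This is ((not S -> R) iff not Q) or (not P nor not S).

not S = not False = True
not S -> R = True -> False = False
not Q = not True = False
(not S -> R) iff not Q = False iff False = True
not P = not False = True
not S = not False = True
not P nor not S = True nor True = False
((not S -> R) iff not Q) or (not P nor not S) = True or False = True
Thus Statement 1 is true.

Statement 2: Formalization: ((R and (Q -> P)) and (S -> not P)) -> S

Q -> P = True -> False = False
R and (Q -> P) = False and False = False
not P = not False = True
S -> not P = False -> True = True
(R and (Q -> P)) and (S -> not P) = False and True = False
((R and (Q -> P)) and (S -> not P)) -> S = False -> False = True
Hence Statement 2 is true.

Statement 3: Formalization: not Q xor not ((not P -> not R) nor (not S xor Q))

not Q = not True = False
not P = not False = True
not R = not False = True
not P -> not R = True -> True = True
not S = not False = True
not S xor Q = True xor True = False
(not P -> not R) nor (not S xor Q) = True nor False = False
not ((not P -> not R) nor (not S xor Q)) = not False = True
not Q xor not ((not P -> not R) nor (not S xor Q)) = False xor True = True
Thus Statement 3 is true.

3 of the 3 statements are true (Statement 1, Statement 2, Statement 3).

3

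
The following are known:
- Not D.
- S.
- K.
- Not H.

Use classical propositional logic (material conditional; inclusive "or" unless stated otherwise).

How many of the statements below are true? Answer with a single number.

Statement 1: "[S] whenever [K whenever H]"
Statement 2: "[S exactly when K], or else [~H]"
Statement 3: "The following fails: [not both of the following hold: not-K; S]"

2

Statement 1: This is (H -> K) -> S.

H -> K = False -> True = True
(H -> K) -> S = True -> True = True
Hence Statement 1 is true.

Statement 2: Formalization: (S iff K) or not H

S iff K = True iff True = True
not H = not False = True
(S iff K) or not H = True or True = True
Thus Statement 2 is true.

Statement 3: In symbols: not (not K nand S)

not K = not True = False
not K nand S = False nand True = True
not (not K nand S) = not True = False
So Statement 3 is false.

True statements: 2 (Statement 1, Statement 2).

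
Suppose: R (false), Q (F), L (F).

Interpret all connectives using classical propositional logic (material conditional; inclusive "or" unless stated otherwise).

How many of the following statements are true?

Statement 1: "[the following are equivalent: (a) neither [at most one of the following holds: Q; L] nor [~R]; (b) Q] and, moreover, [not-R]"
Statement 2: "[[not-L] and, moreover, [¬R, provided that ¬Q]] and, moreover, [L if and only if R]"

Statement 1: Formalization: (((Q ↑ L) ↓ ¬R) ↔ Q) ∧ ¬R

Q ↑ L = F ↑ F = T
¬R = ¬F = T
(Q ↑ L) ↓ ¬R = T ↓ T = F
((Q ↑ L) ↓ ¬R) ↔ Q = F ↔ F = T
¬R = ¬F = T
(((Q ↑ L) ↓ ¬R) ↔ Q) ∧ ¬R = T ∧ T = T
So Statement 1 is true.

Statement 2: This is (¬L ∧ (¬Q → ¬R)) ∧ (L ↔ R).

¬L = ¬F = T
¬Q = ¬F = T
¬R = ¬F = T
¬Q → ¬R = T → T = T
¬L ∧ (¬Q → ¬R) = T ∧ T = T
L ↔ R = F ↔ F = T
(¬L ∧ (¬Q → ¬R)) ∧ (L ↔ R) = T ∧ T = T
So Statement 2 is true.

2 of the 2 statements are true (Statement 1, Statement 2).

2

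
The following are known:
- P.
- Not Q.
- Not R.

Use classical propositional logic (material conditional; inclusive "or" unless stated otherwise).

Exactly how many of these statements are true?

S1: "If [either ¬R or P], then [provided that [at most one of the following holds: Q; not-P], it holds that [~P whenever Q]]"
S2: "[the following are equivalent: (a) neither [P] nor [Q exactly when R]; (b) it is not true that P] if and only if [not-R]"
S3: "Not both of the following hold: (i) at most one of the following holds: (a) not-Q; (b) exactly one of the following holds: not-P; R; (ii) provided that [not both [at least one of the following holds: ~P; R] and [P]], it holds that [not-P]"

3

S1: Parsed as (¬R ∨ P) → ((Q ↑ ¬P) → (Q → ¬P))

¬R = ¬F = T
¬R ∨ P = T ∨ T = T
¬P = ¬T = F
Q ↑ ¬P = F ↑ F = T
¬P = ¬T = F
Q → ¬P = F → F = T
(Q ↑ ¬P) → (Q → ¬P) = T → T = T
(¬R ∨ P) → ((Q ↑ ¬P) → (Q → ¬P)) = T → T = T
Thus S1 is true.

S2: This is ((P ↓ (Q ↔ R)) ↔ ¬P) ↔ ¬R.

Q ↔ R = F ↔ F = T
P ↓ (Q ↔ R) = T ↓ T = F
¬P = ¬T = F
(P ↓ (Q ↔ R)) ↔ ¬P = F ↔ F = T
¬R = ¬F = T
((P ↓ (Q ↔ R)) ↔ ¬P) ↔ ¬R = T ↔ T = T
Thus S2 is true.

S3: Formalization: (¬Q ↑ (¬P ⊕ R)) ↑ (((¬P ∨ R) ↑ P) → ¬P)

¬Q = ¬F = T
¬P = ¬T = F
¬P ⊕ R = F ⊕ F = F
¬Q ↑ (¬P ⊕ R) = T ↑ F = T
¬P = ¬T = F
¬P ∨ R = F ∨ F = F
(¬P ∨ R) ↑ P = F ↑ T = T
¬P = ¬T = F
((¬P ∨ R) ↑ P) → ¬P = T → F = F
(¬Q ↑ (¬P ⊕ R)) ↑ (((¬P ∨ R) ↑ P) → ¬P) = T ↑ F = T
So S3 is true.

3 of the 3 statements are true.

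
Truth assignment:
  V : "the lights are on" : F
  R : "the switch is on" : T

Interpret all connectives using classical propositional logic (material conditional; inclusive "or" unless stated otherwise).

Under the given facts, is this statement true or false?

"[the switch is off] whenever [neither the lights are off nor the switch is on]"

True.

Formalization: (not V nor R) -> not R

not V = not False = True
not V nor R = True nor True = False
not R = not True = False
(not V nor R) -> not R = False -> False = True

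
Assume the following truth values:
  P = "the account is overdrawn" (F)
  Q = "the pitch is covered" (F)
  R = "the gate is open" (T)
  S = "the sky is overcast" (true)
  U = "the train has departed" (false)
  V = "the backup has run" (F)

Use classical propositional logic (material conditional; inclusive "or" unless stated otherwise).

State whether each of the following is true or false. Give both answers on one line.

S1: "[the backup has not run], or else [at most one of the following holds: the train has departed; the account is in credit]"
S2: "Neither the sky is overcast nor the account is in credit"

S1 T; S2 F

S1: In symbols: not V or (U nand not P)

not V = not False = True
not P = not False = True
U nand not P = False nand True = True
not V or (U nand not P) = True or True = True
Hence S1 is true.

S2: This is S nor not P.

not P = not False = True
S nor not P = True nor True = False
Thus S2 is false.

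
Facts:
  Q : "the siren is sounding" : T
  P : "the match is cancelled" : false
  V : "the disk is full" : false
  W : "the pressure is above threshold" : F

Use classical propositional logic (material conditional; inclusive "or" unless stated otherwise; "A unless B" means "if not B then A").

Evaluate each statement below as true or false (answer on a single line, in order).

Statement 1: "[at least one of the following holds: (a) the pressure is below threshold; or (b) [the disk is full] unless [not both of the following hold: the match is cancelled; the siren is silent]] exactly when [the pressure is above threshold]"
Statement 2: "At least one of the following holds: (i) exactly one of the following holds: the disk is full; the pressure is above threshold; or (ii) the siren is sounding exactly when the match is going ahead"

Statement 1: Parsed as (¬W ∨ (V ∨ (P ↑ ¬Q))) ↔ W

¬W = ¬F = T
¬Q = ¬T = F
P ↑ ¬Q = F ↑ F = T
V ∨ (P ↑ ¬Q) = F ∨ T = T
¬W ∨ (V ∨ (P ↑ ¬Q)) = T ∨ T = T
(¬W ∨ (V ∨ (P ↑ ¬Q))) ↔ W = T ↔ F = F
Thus Statement 1 is false.

Statement 2: In symbols: (V ⊕ W) ∨ (Q ↔ ¬P)

V ⊕ W = F ⊕ F = F
¬P = ¬F = T
Q ↔ ¬P = T ↔ T = T
(V ⊕ W) ∨ (Q ↔ ¬P) = F ∨ T = T
So Statement 2 is true.

Statement 1 false; Statement 2 true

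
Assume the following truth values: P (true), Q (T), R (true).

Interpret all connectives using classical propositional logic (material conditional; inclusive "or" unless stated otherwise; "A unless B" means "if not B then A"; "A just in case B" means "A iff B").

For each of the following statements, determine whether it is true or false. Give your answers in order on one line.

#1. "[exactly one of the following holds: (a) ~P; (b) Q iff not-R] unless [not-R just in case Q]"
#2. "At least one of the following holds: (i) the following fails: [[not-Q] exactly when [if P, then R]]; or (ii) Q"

#1 false; #2 true

#1: This is (not P xor (Q iff not R)) or (not R iff Q).

not P = not True = False
not R = not True = False
Q iff not R = True iff False = False
not P xor (Q iff not R) = False xor False = False
not R = not True = False
not R iff Q = False iff True = False
(not P xor (Q iff not R)) or (not R iff Q) = False or False = False
So #1 is false.

#2: This is not (not Q iff (P -> R)) or Q.

not Q = not True = False
P -> R = True -> True = True
not Q iff (P -> R) = False iff True = False
not (not Q iff (P -> R)) = not False = True
not (not Q iff (P -> R)) or Q = True or True = True
Hence #2 is true.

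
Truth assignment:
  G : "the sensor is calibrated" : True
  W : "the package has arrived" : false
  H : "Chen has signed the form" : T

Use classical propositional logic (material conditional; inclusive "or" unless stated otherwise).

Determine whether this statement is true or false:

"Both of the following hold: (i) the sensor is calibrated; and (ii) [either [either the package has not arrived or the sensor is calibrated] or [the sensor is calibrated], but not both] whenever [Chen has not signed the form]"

Values: G=T, H=T, W=F.
Formalization: G & (~H -> ((~W | G) xor G))

~H = ~T = F
~W = ~F = T
~W | G = T | T = T
(~W | G) xor G = T xor T = F
~H -> ((~W | G) xor G) = F -> F = T
G & (~H -> ((~W | G) xor G)) = T & T = T

true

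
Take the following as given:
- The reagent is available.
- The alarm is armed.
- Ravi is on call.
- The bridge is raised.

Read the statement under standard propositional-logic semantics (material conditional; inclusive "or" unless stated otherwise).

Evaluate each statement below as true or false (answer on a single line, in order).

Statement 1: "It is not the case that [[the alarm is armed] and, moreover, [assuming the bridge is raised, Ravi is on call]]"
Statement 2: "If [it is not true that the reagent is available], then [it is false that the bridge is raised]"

Let H = "the alarm is armed" (T), U = "the bridge is raised" (T), W = "Ravi is on call" (T), M = "the reagent is available" (T).

Statement 1: In symbols: ¬(H ∧ (U → W))

U → W = T → T = T
H ∧ (U → W) = T ∧ T = T
¬(H ∧ (U → W)) = ¬T = F
Thus Statement 1 is false.

Statement 2: In symbols: ¬M → ¬U

¬M = ¬T = F
¬U = ¬T = F
¬M → ¬U = F → F = T
Hence Statement 2 is true.

Statement 1 False; Statement 2 True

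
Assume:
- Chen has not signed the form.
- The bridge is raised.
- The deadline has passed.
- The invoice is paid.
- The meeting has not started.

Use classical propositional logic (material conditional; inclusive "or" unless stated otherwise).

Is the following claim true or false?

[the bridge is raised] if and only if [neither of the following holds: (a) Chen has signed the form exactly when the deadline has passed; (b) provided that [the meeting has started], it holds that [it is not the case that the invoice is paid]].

Let Q = "the bridge is raised" (True), P = "Chen has signed the form" (False), R = "the deadline has passed" (True), U = "the meeting has started" (False), S = "the invoice is paid" (True).
Parsed as Q iff ((P iff R) nor (U -> not S))

P iff R = False iff True = False
not S = not True = False
U -> not S = False -> False = True
(P iff R) nor (U -> not S) = False nor True = False
Q iff ((P iff R) nor (U -> not S)) = True iff False = False

false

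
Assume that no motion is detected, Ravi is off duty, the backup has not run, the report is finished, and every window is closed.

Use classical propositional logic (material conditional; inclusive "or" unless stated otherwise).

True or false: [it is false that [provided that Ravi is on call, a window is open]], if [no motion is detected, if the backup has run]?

Let P = "the backup has run" (False), S = "motion is detected" (False), K = "Ravi is on call" (False), D = "a window is open" (False).
Parsed as (P -> not S) -> not (K -> D)

not S = not False = True
P -> not S = False -> True = True
K -> D = False -> False = True
not (K -> D) = not True = False
(P -> not S) -> not (K -> D) = True -> False = False

The statement is false.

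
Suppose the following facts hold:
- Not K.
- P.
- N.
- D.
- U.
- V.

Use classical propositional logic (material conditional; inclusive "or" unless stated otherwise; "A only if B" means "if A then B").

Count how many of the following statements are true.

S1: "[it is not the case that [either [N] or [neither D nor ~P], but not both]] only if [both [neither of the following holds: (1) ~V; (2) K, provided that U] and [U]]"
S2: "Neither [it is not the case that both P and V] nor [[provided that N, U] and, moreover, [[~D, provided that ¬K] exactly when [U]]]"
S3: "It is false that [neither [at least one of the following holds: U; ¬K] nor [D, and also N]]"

3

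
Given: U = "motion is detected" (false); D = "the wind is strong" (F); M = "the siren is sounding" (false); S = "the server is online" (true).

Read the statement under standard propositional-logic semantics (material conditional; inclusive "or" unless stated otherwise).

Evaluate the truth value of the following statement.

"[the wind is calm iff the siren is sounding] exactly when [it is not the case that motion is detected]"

This is (not D iff M) iff not U.

not D = not False = True
not D iff M = True iff False = False
not U = not False = True
(not D iff M) iff not U = False iff True = False

The statement is false.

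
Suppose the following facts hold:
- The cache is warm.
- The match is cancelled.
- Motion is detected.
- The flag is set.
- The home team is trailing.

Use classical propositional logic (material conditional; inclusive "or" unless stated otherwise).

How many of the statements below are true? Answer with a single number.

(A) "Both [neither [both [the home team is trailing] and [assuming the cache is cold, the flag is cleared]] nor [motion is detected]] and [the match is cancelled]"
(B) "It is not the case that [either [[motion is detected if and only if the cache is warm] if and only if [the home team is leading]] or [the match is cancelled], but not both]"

0

Let U = "the home team is leading" (False), P = "the cache is warm" (True), S = "the flag is set" (True), R = "motion is detected" (True), Q = "the match is cancelled" (True).

(A): Formalization: ((not U and (not P -> not S)) nor R) and Q

not U = not False = True
not P = not True = False
not S = not True = False
not P -> not S = False -> False = True
not U and (not P -> not S) = True and True = True
(not U and (not P -> not S)) nor R = True nor True = False
((not U and (not P -> not S)) nor R) and Q = False and True = False
Hence (A) is false.

(B): In symbols: not (((R iff P) iff U) xor Q)

R iff P = True iff True = True
(R iff P) iff U = True iff False = False
((R iff P) iff U) xor Q = False xor True = True
not (((R iff P) iff U) xor Q) = not True = False
So (B) is false.

Count: 0.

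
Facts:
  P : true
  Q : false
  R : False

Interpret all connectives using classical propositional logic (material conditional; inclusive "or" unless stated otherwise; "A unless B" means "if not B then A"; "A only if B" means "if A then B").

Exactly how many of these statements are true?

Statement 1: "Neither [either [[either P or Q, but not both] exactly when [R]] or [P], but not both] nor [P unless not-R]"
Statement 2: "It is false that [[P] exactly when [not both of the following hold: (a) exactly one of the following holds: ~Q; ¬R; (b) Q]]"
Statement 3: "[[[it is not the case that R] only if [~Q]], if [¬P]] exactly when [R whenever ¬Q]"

Statement 1: Formalization: (((P xor Q) <-> R) xor P) nor (P | ~R)

P xor Q = T xor F = T
(P xor Q) <-> R = T <-> F = F
((P xor Q) <-> R) xor P = F xor T = T
~R = ~F = T
P | ~R = T | T = T
(((P xor Q) <-> R) xor P) nor (P | ~R) = T nor T = F
So Statement 1 is false.

Statement 2: This is ~(P <-> ((~Q xor ~R) nand Q)).

~Q = ~F = T
~R = ~F = T
~Q xor ~R = T xor T = F
(~Q xor ~R) nand Q = F nand F = T
P <-> ((~Q xor ~R) nand Q) = T <-> T = T
~(P <-> ((~Q xor ~R) nand Q)) = ~T = F
Hence Statement 2 is false.

Statement 3: Parsed as (~P -> (~R -> ~Q)) <-> (~Q -> R)

~P = ~T = F
~R = ~F = T
~Q = ~F = T
~R -> ~Q = T -> T = T
~P -> (~R -> ~Q) = F -> T = T
~Q = ~F = T
~Q -> R = T -> F = F
(~P -> (~R -> ~Q)) <-> (~Q -> R) = T <-> F = F
Hence Statement 3 is false.

True statements: 0 (none).

0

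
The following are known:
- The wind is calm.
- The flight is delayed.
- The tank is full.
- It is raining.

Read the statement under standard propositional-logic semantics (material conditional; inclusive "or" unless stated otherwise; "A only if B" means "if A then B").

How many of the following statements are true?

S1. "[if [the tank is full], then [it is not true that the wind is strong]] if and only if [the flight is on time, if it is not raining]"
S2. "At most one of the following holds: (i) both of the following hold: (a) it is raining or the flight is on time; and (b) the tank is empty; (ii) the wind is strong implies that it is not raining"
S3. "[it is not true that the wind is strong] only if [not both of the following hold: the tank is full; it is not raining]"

Let R = "the tank is full" (T), P = "the wind is strong" (F), S = "it is raining" (T), Q = "the flight is delayed" (T).

S1: Parsed as (R → ¬P) ↔ (¬S → ¬Q)

¬P = ¬F = T
R → ¬P = T → T = T
¬S = ¬T = F
¬Q = ¬T = F
¬S → ¬Q = F → F = T
(R → ¬P) ↔ (¬S → ¬Q) = T ↔ T = T
So S1 is true.

S2: This is ((S ∨ ¬Q) ∧ ¬R) ↑ (P → ¬S).

¬Q = ¬T = F
S ∨ ¬Q = T ∨ F = T
¬R = ¬T = F
(S ∨ ¬Q) ∧ ¬R = T ∧ F = F
¬S = ¬T = F
P → ¬S = F → F = T
((S ∨ ¬Q) ∧ ¬R) ↑ (P → ¬S) = F ↑ T = T
Hence S2 is true.

S3: This is ¬P → (R ↑ ¬S).

¬P = ¬F = T
¬S = ¬T = F
R ↑ ¬S = T ↑ F = T
¬P → (R ↑ ¬S) = T → T = T
Hence S3 is true.

True statements: 3 (S1, S2, S3).

3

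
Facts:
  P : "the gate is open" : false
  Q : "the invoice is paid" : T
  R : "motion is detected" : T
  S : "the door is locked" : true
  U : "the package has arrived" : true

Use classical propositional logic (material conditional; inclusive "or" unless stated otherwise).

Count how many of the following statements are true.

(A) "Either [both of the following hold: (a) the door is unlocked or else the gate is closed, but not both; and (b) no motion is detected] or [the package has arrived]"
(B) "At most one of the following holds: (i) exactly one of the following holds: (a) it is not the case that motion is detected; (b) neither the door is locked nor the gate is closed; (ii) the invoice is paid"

(A): In symbols: ((¬S ⊕ ¬P) ∧ ¬R) ∨ U

¬S = ¬T = F
¬P = ¬F = T
¬S ⊕ ¬P = F ⊕ T = T
¬R = ¬T = F
(¬S ⊕ ¬P) ∧ ¬R = T ∧ F = F
((¬S ⊕ ¬P) ∧ ¬R) ∨ U = F ∨ T = T
Thus (A) is true.

(B): Parsed as (¬R ⊕ (S ↓ ¬P)) ↑ Q

¬R = ¬T = F
¬P = ¬F = T
S ↓ ¬P = T ↓ T = F
¬R ⊕ (S ↓ ¬P) = F ⊕ F = F
(¬R ⊕ (S ↓ ¬P)) ↑ Q = F ↑ T = T
So (B) is true.

2 of the 2 statements are true ((A), (B)).

2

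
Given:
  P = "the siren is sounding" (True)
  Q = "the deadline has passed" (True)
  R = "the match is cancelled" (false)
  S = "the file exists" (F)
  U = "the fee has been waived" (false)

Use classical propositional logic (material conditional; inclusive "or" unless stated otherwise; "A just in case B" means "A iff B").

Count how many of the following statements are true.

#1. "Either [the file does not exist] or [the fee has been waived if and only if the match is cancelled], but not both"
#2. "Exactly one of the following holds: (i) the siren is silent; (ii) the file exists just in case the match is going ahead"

0

#1: This is not S xor (U iff R).

not S = not False = True
U iff R = False iff False = True
not S xor (U iff R) = True xor True = False
Thus #1 is false.

#2: In symbols: not P xor (S iff not R)

not P = not True = False
not R = not False = True
S iff not R = False iff True = False
not P xor (S iff not R) = False xor False = False
Thus #2 is false.

True statements: 0 (none).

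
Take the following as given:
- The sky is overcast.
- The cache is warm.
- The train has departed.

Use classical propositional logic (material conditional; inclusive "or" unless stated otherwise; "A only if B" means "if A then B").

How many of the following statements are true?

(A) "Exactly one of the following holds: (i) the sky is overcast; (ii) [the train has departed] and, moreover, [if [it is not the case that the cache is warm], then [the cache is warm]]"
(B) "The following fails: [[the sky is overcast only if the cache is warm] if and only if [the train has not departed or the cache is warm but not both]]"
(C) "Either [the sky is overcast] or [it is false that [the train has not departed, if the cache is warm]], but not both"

0

Let N = "the sky is overcast" (T), P = "the train has departed" (T), V = "the cache is warm" (T).

(A): In symbols: N ⊕ (P ∧ (¬V → V))

¬V = ¬T = F
¬V → V = F → T = T
P ∧ (¬V → V) = T ∧ T = T
N ⊕ (P ∧ (¬V → V)) = T ⊕ T = F
Hence (A) is false.

(B): Formalization: ¬((N → V) ↔ (¬P ⊕ V))

N → V = T → T = T
¬P = ¬T = F
¬P ⊕ V = F ⊕ T = T
(N → V) ↔ (¬P ⊕ V) = T ↔ T = T
¬((N → V) ↔ (¬P ⊕ V)) = ¬T = F
Hence (B) is false.

(C): Parsed as N ⊕ ¬(V → ¬P)

¬P = ¬T = F
V → ¬P = T → F = F
¬(V → ¬P) = ¬F = T
N ⊕ ¬(V → ¬P) = T ⊕ T = F
Thus (C) is false.

Count: 0.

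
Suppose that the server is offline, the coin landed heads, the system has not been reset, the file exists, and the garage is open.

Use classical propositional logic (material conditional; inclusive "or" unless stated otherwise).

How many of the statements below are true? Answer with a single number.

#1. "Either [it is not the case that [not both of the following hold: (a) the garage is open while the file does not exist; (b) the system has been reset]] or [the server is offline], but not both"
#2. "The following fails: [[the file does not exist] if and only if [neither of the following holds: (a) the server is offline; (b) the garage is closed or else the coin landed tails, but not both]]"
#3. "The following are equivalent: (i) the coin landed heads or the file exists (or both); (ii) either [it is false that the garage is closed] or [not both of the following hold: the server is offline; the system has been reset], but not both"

1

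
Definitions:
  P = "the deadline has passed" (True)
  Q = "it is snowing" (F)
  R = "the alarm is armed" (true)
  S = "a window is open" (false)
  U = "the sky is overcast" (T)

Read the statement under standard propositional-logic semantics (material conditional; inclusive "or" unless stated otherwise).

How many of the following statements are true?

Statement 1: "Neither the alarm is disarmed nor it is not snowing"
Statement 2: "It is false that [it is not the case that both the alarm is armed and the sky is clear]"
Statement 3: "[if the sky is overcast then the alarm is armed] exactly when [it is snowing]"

0

Statement 1: Formalization: not R nor not Q

not R = not True = False
not Q = not False = True
not R nor not Q = False nor True = False
Hence Statement 1 is false.

Statement 2: Formalization: not (R nand not U)

not U = not True = False
R nand not U = True nand False = True
not (R nand not U) = not True = False
Thus Statement 2 is false.

Statement 3: In symbols: (U -> R) iff Q

U -> R = True -> True = True
(U -> R) iff Q = True iff False = False
Hence Statement 3 is false.

True statements: 0 (none).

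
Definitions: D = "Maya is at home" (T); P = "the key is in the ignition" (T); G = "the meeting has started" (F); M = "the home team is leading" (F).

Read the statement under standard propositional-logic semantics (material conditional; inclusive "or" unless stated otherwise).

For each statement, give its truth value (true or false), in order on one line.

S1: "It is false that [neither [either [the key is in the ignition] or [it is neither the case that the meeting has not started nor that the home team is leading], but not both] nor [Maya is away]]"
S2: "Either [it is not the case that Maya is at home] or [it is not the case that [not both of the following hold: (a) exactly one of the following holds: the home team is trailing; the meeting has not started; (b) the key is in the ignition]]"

S1 true; S2 false

S1: In symbols: ¬((P ⊕ (¬G ↓ M)) ↓ ¬D)

¬G = ¬F = T
¬G ↓ M = T ↓ F = F
P ⊕ (¬G ↓ M) = T ⊕ F = T
¬D = ¬T = F
(P ⊕ (¬G ↓ M)) ↓ ¬D = T ↓ F = F
¬((P ⊕ (¬G ↓ M)) ↓ ¬D) = ¬F = T
Hence S1 is true.

S2: In symbols: ¬D ∨ ¬((¬M ⊕ ¬G) ↑ P)

¬D = ¬T = F
¬M = ¬F = T
¬G = ¬F = T
¬M ⊕ ¬G = T ⊕ T = F
(¬M ⊕ ¬G) ↑ P = F ↑ T = T
¬((¬M ⊕ ¬G) ↑ P) = ¬T = F
¬D ∨ ¬((¬M ⊕ ¬G) ↑ P) = F ∨ F = F
So S2 is false.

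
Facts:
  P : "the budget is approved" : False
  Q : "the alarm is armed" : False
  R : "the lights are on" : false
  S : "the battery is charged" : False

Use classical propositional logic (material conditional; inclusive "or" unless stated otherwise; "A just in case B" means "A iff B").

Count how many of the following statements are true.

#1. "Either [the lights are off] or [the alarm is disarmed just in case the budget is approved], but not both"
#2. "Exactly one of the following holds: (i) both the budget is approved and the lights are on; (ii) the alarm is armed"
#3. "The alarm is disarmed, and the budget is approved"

1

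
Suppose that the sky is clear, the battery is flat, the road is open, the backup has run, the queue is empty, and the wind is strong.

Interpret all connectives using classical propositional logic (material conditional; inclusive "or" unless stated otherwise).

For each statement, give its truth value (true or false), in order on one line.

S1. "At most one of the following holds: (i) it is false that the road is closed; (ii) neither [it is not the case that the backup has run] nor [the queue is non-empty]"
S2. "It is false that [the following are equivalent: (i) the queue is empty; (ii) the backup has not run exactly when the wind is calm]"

S1 False / S2 False

Let R = "the road is closed" (False), G = "the backup has run" (True), D = "the queue is empty" (True), U = "the wind is strong" (True).

S1: In symbols: not R nand (not G nor not D)

not R = not False = True
not G = not True = False
not D = not True = False
not G nor not D = False nor False = True
not R nand (not G nor not D) = True nand True = False
So S1 is false.

S2: Formalization: not (D iff (not G iff not U))

not G = not True = False
not U = not True = False
not G iff not U = False iff False = True
D iff (not G iff not U) = True iff True = True
not (D iff (not G iff not U)) = not True = False
Thus S2 is false.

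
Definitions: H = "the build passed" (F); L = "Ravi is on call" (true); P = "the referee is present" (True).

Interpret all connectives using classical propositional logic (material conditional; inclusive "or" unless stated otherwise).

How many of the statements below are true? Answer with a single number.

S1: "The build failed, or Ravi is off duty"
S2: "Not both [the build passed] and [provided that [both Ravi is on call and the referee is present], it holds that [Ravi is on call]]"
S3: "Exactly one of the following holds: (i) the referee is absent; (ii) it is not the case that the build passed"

S1: Parsed as ¬H ∨ ¬L

¬H = ¬F = T
¬L = ¬T = F
¬H ∨ ¬L = T ∨ F = T
So S1 is true.

S2: This is H ↑ ((L ∧ P) → L).

L ∧ P = T ∧ T = T
(L ∧ P) → L = T → T = T
H ↑ ((L ∧ P) → L) = F ↑ T = T
Thus S2 is true.

S3: In symbols: ¬P ⊕ ¬H

¬P = ¬T = F
¬H = ¬F = T
¬P ⊕ ¬H = F ⊕ T = T
Hence S3 is true.

3 of the 3 statements are true (S1, S2, S3).

3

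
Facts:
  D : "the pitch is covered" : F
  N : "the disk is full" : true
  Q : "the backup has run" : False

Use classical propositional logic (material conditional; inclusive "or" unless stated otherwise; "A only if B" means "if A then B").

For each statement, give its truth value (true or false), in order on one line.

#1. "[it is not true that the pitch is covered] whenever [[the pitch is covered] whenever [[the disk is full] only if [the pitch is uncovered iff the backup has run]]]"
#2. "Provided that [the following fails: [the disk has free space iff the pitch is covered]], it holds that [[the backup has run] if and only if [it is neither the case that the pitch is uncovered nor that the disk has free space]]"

#1: Parsed as ((N -> (~D <-> Q)) -> D) -> ~D

~D = ~F = T
~D <-> Q = T <-> F = F
N -> (~D <-> Q) = T -> F = F
(N -> (~D <-> Q)) -> D = F -> F = T
~D = ~F = T
((N -> (~D <-> Q)) -> D) -> ~D = T -> T = T
Hence #1 is true.

#2: Parsed as ~(~N <-> D) -> (Q <-> (~D nor ~N))

~N = ~T = F
~N <-> D = F <-> F = T
~(~N <-> D) = ~T = F
~D = ~F = T
~N = ~T = F
~D nor ~N = T nor F = F
Q <-> (~D nor ~N) = F <-> F = T
~(~N <-> D) -> (Q <-> (~D nor ~N)) = F -> T = T
Thus #2 is true.

#1 True, #2 True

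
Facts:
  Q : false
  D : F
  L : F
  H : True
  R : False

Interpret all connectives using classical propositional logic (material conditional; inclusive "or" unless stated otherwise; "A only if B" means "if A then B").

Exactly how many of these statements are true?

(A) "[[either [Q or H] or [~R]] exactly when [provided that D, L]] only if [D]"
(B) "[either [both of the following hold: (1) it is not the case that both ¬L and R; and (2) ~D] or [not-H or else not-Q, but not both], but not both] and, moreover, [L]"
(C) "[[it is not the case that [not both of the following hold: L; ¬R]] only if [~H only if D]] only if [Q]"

(A): In symbols: (((Q | H) | ~R) <-> (D -> L)) -> D

Q | H = F | T = T
~R = ~F = T
(Q | H) | ~R = T | T = T
D -> L = F -> F = T
((Q | H) | ~R) <-> (D -> L) = T <-> T = T
(((Q | H) | ~R) <-> (D -> L)) -> D = T -> F = F
Hence (A) is false.

(B): Formalization: (((~L nand R) & ~D) xor (~H xor ~Q)) & L

~L = ~F = T
~L nand R = T nand F = T
~D = ~F = T
(~L nand R) & ~D = T & T = T
~H = ~T = F
~Q = ~F = T
~H xor ~Q = F xor T = T
((~L nand R) & ~D) xor (~H xor ~Q) = T xor T = F
(((~L nand R) & ~D) xor (~H xor ~Q)) & L = F & F = F
Thus (B) is false.

(C): Formalization: (~(L nand ~R) -> (~H -> D)) -> Q

~R = ~F = T
L nand ~R = F nand T = T
~(L nand ~R) = ~T = F
~H = ~T = F
~H -> D = F -> F = T
~(L nand ~R) -> (~H -> D) = F -> T = T
(~(L nand ~R) -> (~H -> D)) -> Q = T -> F = F
So (C) is false.

True statements: 0 (none).

0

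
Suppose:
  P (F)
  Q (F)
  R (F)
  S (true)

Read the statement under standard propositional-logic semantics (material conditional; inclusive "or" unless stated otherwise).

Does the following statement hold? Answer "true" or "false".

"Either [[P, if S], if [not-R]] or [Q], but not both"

false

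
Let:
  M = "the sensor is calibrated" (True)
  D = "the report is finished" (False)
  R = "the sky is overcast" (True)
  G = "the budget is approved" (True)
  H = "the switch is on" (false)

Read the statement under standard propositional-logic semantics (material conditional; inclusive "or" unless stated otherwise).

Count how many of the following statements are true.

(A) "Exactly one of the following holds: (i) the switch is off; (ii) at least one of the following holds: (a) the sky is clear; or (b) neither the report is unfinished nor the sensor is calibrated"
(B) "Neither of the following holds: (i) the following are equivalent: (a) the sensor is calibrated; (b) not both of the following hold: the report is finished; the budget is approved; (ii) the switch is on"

1

(A): Parsed as ¬H ⊕ (¬R ∨ (¬D ↓ M))

¬H = ¬F = T
¬R = ¬T = F
¬D = ¬F = T
¬D ↓ M = T ↓ T = F
¬R ∨ (¬D ↓ M) = F ∨ F = F
¬H ⊕ (¬R ∨ (¬D ↓ M)) = T ⊕ F = T
So (A) is true.

(B): Formalization: (M ↔ (D ↑ G)) ↓ H

D ↑ G = F ↑ T = T
M ↔ (D ↑ G) = T ↔ T = T
(M ↔ (D ↑ G)) ↓ H = T ↓ F = F
Hence (B) is false.

1 of the 2 statements is true ((A)).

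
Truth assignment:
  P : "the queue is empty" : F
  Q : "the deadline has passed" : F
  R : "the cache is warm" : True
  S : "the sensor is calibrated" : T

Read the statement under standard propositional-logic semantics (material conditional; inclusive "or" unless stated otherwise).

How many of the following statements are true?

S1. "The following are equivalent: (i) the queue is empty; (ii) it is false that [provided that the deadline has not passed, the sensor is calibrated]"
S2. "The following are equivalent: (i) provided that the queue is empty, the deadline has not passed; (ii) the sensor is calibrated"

2

S1: Parsed as P ↔ ¬(¬Q → S)

¬Q = ¬F = T
¬Q → S = T → T = T
¬(¬Q → S) = ¬T = F
P ↔ ¬(¬Q → S) = F ↔ F = T
So S1 is true.

S2: Parsed as (P → ¬Q) ↔ S

¬Q = ¬F = T
P → ¬Q = F → T = T
(P → ¬Q) ↔ S = T ↔ T = T
Thus S2 is true.

Count: 2.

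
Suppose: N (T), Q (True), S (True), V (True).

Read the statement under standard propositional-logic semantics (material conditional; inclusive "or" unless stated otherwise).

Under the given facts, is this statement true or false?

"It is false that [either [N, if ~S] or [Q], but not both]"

The statement is true.

Values: S=True, N=True, Q=True.
Parsed as not ((not S -> N) xor Q)

not S = not True = False
not S -> N = False -> True = True
(not S -> N) xor Q = True xor True = False
not ((not S -> N) xor Q) = not False = True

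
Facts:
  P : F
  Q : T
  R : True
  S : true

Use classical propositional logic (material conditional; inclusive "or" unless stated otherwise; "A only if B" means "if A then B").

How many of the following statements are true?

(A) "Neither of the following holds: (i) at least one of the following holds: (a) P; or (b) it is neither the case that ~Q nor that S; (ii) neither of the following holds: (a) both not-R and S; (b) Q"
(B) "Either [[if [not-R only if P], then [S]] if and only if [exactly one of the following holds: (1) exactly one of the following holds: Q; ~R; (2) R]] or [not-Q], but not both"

1

(A): This is (P | (~Q nor S)) nor ((~R & S) nor Q).

~Q = ~T = F
~Q nor S = F nor T = F
P | (~Q nor S) = F | F = F
~R = ~T = F
~R & S = F & T = F
(~R & S) nor Q = F nor T = F
(P | (~Q nor S)) nor ((~R & S) nor Q) = F nor F = T
Thus (A) is true.

(B): In symbols: (((~R -> P) -> S) <-> ((Q xor ~R) xor R)) xor ~Q

~R = ~T = F
~R -> P = F -> F = T
(~R -> P) -> S = T -> T = T
~R = ~T = F
Q xor ~R = T xor F = T
(Q xor ~R) xor R = T xor T = F
((~R -> P) -> S) <-> ((Q xor ~R) xor R) = T <-> F = F
~Q = ~T = F
(((~R -> P) -> S) <-> ((Q xor ~R) xor R)) xor ~Q = F xor F = F
So (B) is false.

1 of the 2 statements is true ((A)).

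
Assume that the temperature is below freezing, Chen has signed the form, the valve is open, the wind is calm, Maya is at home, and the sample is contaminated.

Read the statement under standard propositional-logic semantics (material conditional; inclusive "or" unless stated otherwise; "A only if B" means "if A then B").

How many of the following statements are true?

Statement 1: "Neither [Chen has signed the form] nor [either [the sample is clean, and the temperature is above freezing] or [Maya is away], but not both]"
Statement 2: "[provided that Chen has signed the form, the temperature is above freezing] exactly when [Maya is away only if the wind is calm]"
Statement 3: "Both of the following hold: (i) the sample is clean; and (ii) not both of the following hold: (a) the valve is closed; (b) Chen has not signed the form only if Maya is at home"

0

Let Q = "Chen has signed the form" (True), V = "the sample is contaminated" (True), P = "the temperature is below freezing" (True), U = "Maya is at home" (True), S = "the wind is strong" (False), R = "the valve is open" (True).

Statement 1: Parsed as Q nor ((not V and not P) xor not U)

not V = not True = False
not P = not True = False
not V and not P = False and False = False
not U = not True = False
(not V and not P) xor not U = False xor False = False
Q nor ((not V and not P) xor not U) = True nor False = False
So Statement 1 is false.

Statement 2: This is (Q -> not P) iff (not U -> not S).

not P = not True = False
Q -> not P = True -> False = False
not U = not True = False
not S = not False = True
not U -> not S = False -> True = True
(Q -> not P) iff (not U -> not S) = False iff True = False
Hence Statement 2 is false.

Statement 3: Formalization: not V and (not R nand (not Q -> U))

not V = not True = False
not R = not True = False
not Q = not True = False
not Q -> U = False -> True = True
not R nand (not Q -> U) = False nand True = True
not V and (not R nand (not Q -> U)) = False and True = False
Thus Statement 3 is false.

True statements: 0 (none).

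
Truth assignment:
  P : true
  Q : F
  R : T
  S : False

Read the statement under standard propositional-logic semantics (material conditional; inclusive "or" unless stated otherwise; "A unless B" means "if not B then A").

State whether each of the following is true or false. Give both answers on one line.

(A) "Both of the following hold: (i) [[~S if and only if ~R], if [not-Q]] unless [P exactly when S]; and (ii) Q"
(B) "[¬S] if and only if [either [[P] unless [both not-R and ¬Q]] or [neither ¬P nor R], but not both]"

(A): Formalization: ((not Q -> (not S iff not R)) or (P iff S)) and Q

not Q = not False = True
not S = not False = True
not R = not True = False
not S iff not R = True iff False = False
not Q -> (not S iff not R) = True -> False = False
P iff S = True iff False = False
(not Q -> (not S iff not R)) or (P iff S) = False or False = False
((not Q -> (not S iff not R)) or (P iff S)) and Q = False and False = False
So (A) is false.

(B): Parsed as not S iff ((P or (not R and not Q)) xor (not P nor R))

not S = not False = True
not R = not True = False
not Q = not False = True
not R and not Q = False and True = False
P or (not R and not Q) = True or False = True
not P = not True = False
not P nor R = False nor True = False
(P or (not R and not Q)) xor (not P nor R) = True xor False = True
not S iff ((P or (not R and not Q)) xor (not P nor R)) = True iff True = True
Hence (B) is true.

(A) false; (B) true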